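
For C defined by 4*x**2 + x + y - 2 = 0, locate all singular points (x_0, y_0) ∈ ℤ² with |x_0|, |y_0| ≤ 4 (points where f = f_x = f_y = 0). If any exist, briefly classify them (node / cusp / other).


No singular points in the scanned grid; C is smooth there.

Compute partial derivatives:
  f_x = 8*x + 1.
  f_y = 1.
f_y = 1 is a nonzero constant, so f_y never vanishes: no point (x, y) can satisfy f = f_x = f_y = 0. In particular no (x, y) ∈ {−4, ..., 4}² is singular; the curve is smooth.


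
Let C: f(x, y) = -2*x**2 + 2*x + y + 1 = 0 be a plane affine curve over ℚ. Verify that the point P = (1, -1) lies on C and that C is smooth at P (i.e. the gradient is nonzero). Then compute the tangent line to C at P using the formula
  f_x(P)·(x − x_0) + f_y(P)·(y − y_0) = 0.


Tangent line at P: -2*x + y + 3 = 0.

Step 1: f(1, -1) = 0, so P lies on C.
Step 2: partial derivatives
  f_x(x, y) = 2 - 4*x, f_y(x, y) = 1.
  f_x(P) = -2, f_y(P) = 1 (gradient nonzero, so P is smooth).
Step 3: tangent line at P: -2·(x − 1) + 1·(y − -1) = 0.
Expanding: -2*x + y + 3 = 0.


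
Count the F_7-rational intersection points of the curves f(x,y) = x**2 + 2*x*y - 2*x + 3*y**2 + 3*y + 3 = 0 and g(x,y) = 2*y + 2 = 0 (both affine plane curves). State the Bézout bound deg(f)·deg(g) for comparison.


Common zeros: {(1, 6), (3, 6)}; count = 2; Bézout bound = 2.

deg(f) = 2, deg(g) = 1, so Bézout bound = 2.
Scan x ∈ F_7. For each x, list the y ∈ F_7 with f(x, y) ≡ 0 and those with g(x, y) ≡ 0 (mod 7); the common zeros in that column are the intersection.
  x = 0: f ≡ 0 at y ∈ {2, 4}; g ≡ 0 at y ∈ {6}; common: ∅.
  x = 1: f ≡ 0 at y ∈ {4, 6}; g ≡ 0 at y ∈ {6}; common: {6}.
  x = 2: f ≡ 0 at y ∈ ∅; g ≡ 0 at y ∈ {6}; common: ∅.
  x = 3: f ≡ 0 at y ∈ {5, 6}; g ≡ 0 at y ∈ {6}; common: {6}.
  x = 4: f ≡ 0 at y ∈ ∅; g ≡ 0 at y ∈ {6}; common: ∅.
  x = 5: f ≡ 0 at y ∈ {2, 3}; g ≡ 0 at y ∈ {6}; common: ∅.
  x = 6: f ≡ 0 at y ∈ ∅; g ≡ 0 at y ∈ {6}; common: ∅.
Collecting: common zeros = {(1, 6), (3, 6)}, so the count is 2.
Comparison with the Bézout bound: 2 ≤ 2 = deg(f)·deg(g), as expected for curves with no common component (the bound is attained).


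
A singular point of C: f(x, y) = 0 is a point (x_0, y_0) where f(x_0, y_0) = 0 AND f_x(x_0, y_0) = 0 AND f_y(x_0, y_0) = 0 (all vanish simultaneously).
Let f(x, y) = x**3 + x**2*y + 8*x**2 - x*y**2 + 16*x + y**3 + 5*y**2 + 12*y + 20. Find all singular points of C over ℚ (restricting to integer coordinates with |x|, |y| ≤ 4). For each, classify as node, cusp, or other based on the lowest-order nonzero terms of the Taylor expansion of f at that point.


Singular points: {(-2, -2)}; classification: cusp.

Compute partial derivatives:
  f_x = 3*x**2 + 2*x*y + 16*x - y**2 + 16.
  f_y = x**2 - 2*x*y + 3*y**2 + 10*y + 12.
Scan x_0 ∈ {−4, ..., 4}. For each x_0, f_y(x_0, y) is a polynomial in y; find its integer roots y ∈ {−4, ..., 4}, then test f_x and f at those candidates.
  x = -4: f_y(-4, y) = 3*y**2 + 18*y + 28; no integer root y with |y| ≤ 4.
  x = -3: f_y(-3, y) = 3*y**2 + 16*y + 21; vanishes at y ∈ {-3}. (-3, -3): f_x = 4 ≠ 0.
  x = -2: f_y(-2, y) = 3*y**2 + 14*y + 16; vanishes at y ∈ {-2}. (-2, -2): f_x = 0, f = 0 — SINGULAR.
  x = -1: f_y(-1, y) = 3*y**2 + 12*y + 13; no integer root y with |y| ≤ 4.
  x = 0: f_y(0, y) = 3*y**2 + 10*y + 12; no integer root y with |y| ≤ 4.
  x = 1: f_y(1, y) = 3*y**2 + 8*y + 13; no integer root y with |y| ≤ 4.
  x = 2: f_y(2, y) = 3*y**2 + 6*y + 16; no integer root y with |y| ≤ 4.
  x = 3: f_y(3, y) = 3*y**2 + 4*y + 21; no integer root y with |y| ≤ 4.
  x = 4: f_y(4, y) = 3*y**2 + 2*y + 28; no integer root y with |y| ≤ 4.
Only singular point on the grid: (-2, -2).
Classify: substitute x = -2 + u, y = -2 + v and expand: f = u**3 + u**2*v - u*v**2 + v**3 + v**2.
No constant or linear terms (consistent with a singular point). Quadratic part: v**2. Cubic part: u**3 + u**2*v - u*v**2 + v**3.
The quadratic part v**2 is a perfect square, so there is a single (double) tangent line v = 0, i.e. y = -2. Restricting the cubic part to that line (v = 0) leaves u**3 ≠ 0, so f is not divisible by v and the branch is v² ≈ -u**3 to lowest order — this is a cusp.
Classification: cusp.


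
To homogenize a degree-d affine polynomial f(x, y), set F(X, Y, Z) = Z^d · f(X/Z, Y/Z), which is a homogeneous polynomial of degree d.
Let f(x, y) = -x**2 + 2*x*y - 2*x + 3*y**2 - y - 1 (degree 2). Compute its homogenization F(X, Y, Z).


F(X, Y, Z) = -X**2 + 2*X*Y - 2*X*Z + 3*Y**2 - Y*Z - Z**2

deg(f) = 2.
Substitute x = X/Z, y = Y/Z into f, then multiply by Z^2.
  monomial -1·x^2·y^0 ↦ -1·X^2·Y^0·Z^0.
  monomial 2·x^1·y^1 ↦ 2·X^1·Y^1·Z^0.
  monomial -2·x^1·y^0 ↦ -2·X^1·Y^0·Z^1.
  monomial 3·x^0·y^2 ↦ 3·X^0·Y^2·Z^0.
  monomial -1·x^0·y^1 ↦ -1·X^0·Y^1·Z^1.
  monomial -1·x^0·y^0 ↦ -1·X^0·Y^0·Z^2.
Collecting: F(X, Y, Z) = -X**2 + 2*X*Y - 2*X*Z + 3*Y**2 - Y*Z - Z**2.


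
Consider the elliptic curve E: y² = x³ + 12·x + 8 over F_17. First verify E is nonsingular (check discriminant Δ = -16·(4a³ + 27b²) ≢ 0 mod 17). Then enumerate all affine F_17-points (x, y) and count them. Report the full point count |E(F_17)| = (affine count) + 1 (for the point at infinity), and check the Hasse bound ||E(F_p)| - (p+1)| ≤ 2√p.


Affine points = {(0, 5), (0, 12), (1, 2), (1, 15), (4, 1), (4, 16), (8, 2), (8, 15), (11, 3), (11, 14), (13, 7), (13, 10), (14, 8), (14, 9)}; affine count = 14; |E(F_17)| = 15.

Discriminant check: Δ ∝ 4a³ + 27b² = 4·12³ + 27·8² = 4·1728 + 27·64 ≡ 4 (mod 17). Nonzero ⇒ E is nonsingular.
For each x ∈ F_17, compute rhs = x³ + 12·x + 8 mod 17, then count y ∈ F_17 with y² ≡ rhs.
  x = 0: rhs = 8, matching y values: 5, 12 (2 points).
  x = 1: rhs = 4, matching y values: 2, 15 (2 points).
  x = 2: rhs = 6, matching y values: none (0 points).
  x = 3: rhs = 3, matching y values: none (0 points).
  x = 4: rhs = 1, matching y values: 1, 16 (2 points).
  x = 5: rhs = 6, matching y values: none (0 points).
  x = 6: rhs = 7, matching y values: none (0 points).
  x = 7: rhs = 10, matching y values: none (0 points).
  x = 8: rhs = 4, matching y values: 2, 15 (2 points).
  x = 9: rhs = 12, matching y values: none (0 points).
  x = 10: rhs = 6, matching y values: none (0 points).
  x = 11: rhs = 9, matching y values: 3, 14 (2 points).
  x = 12: rhs = 10, matching y values: none (0 points).
  x = 13: rhs = 15, matching y values: 7, 10 (2 points).
  x = 14: rhs = 13, matching y values: 8, 9 (2 points).
  x = 15: rhs = 10, matching y values: none (0 points).
  x = 16: rhs = 12, matching y values: none (0 points).
Total affine count: 14.
Full point count |E(F_17)| = 14 + 1 = 15.
Hasse bound: |15 − (17+1)| = |-3| = 3 ≤ 2√17 ≈ 8.2462 ✓.


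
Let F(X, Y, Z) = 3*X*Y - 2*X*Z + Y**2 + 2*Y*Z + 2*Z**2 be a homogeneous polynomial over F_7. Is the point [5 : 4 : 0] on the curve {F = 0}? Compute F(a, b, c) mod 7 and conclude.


F(5,4,0) ≡ 6 (mod 7); P is NOT on the curve.

Evaluate F(5, 4, 0) term-by-term (mod 7).
  3*X*Y ↦ 3·5·4·1 = 60
  -2*X*Z ↦ -2·5·1·0 = 0
  Y**2 ↦ 1·1·16·1 = 16
  2*Y*Z ↦ 2·1·4·0 = 0
  2*Z**2 ↦ 2·1·1·0 = 0
Sum: F(5, 4, 0) = (60) + (0) + (16) + (0) + (0) = 76.
Reducing mod 7: 76 ≡ 6 (mod 7).
Since F(a, b, c) ≡ 6 ≠ 0 (mod 7), P does NOT lie on the curve.


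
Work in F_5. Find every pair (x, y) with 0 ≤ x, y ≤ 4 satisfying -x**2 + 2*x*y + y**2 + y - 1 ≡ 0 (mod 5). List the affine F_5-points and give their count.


Affine F_5-points: {(0, 2), (2, 0), (3, 0), (3, 3), (4, 2), (4, 4)}; count = 6.

For each of the 25 pairs (x, y) ∈ F_5², evaluate f(x, y) mod 5. Record the zeros.
  x = 0: [0↦4, 1↦1, 2↦0, 3↦1, 4↦4]  zeros at y ∈ {2}
  x = 1: [0↦3, 1↦2, 2↦3, 3↦1, 4↦1]  zeros at y ∈ ∅
  x = 2: [0↦0, 1↦1, 2↦4, 3↦4, 4↦1]  zeros at y ∈ {0}
  x = 3: [0↦0, 1↦3, 2↦3, 3↦0, 4↦4]  zeros at y ∈ {0, 3}
  x = 4: [0↦3, 1↦3, 2↦0, 3↦4, 4↦0]  zeros at y ∈ {2, 4}
Collecting zeros: affine points = {(0, 2), (2, 0), (3, 0), (3, 3), (4, 2), (4, 4)}.
Total count |C(F_5)_aff| = 6.


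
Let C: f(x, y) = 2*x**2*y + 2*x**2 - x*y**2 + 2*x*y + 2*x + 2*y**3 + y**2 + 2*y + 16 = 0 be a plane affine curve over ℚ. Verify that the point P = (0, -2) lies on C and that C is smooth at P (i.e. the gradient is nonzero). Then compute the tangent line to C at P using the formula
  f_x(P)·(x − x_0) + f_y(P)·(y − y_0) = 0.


Tangent line at P: -6*x + 22*y + 44 = 0.

Step 1: f(0, -2) = 0, so P lies on C.
Step 2: partial derivatives
  f_x(x, y) = 4*x*y + 4*x - y**2 + 2*y + 2, f_y(x, y) = 2*x**2 - 2*x*y + 2*x + 6*y**2 + 2*y + 2.
  f_x(P) = -6, f_y(P) = 22 (gradient nonzero, so P is smooth).
Step 3: tangent line at P: -6·(x − 0) + 22·(y − -2) = 0.
Expanding: -6*x + 22*y + 44 = 0.


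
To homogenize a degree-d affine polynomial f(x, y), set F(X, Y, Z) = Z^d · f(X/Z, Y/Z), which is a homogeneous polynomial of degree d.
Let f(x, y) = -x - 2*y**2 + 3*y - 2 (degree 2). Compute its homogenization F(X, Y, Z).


F(X, Y, Z) = -X*Z - 2*Y**2 + 3*Y*Z - 2*Z**2

deg(f) = 2.
Substitute x = X/Z, y = Y/Z into f, then multiply by Z^2.
  monomial -1·x^1·y^0 ↦ -1·X^1·Y^0·Z^1.
  monomial -2·x^0·y^2 ↦ -2·X^0·Y^2·Z^0.
  monomial 3·x^0·y^1 ↦ 3·X^0·Y^1·Z^1.
  monomial -2·x^0·y^0 ↦ -2·X^0·Y^0·Z^2.
Collecting: F(X, Y, Z) = -X*Z - 2*Y**2 + 3*Y*Z - 2*Z**2.


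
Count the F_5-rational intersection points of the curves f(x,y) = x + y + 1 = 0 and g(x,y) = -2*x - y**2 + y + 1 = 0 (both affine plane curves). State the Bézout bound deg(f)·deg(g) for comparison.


Common zeros: {(2, 2), (3, 1)}; count = 2; Bézout bound = 2.

deg(f) = 1, deg(g) = 2, so Bézout bound = 2.
Scan x ∈ F_5. For each x, list the y ∈ F_5 with f(x, y) ≡ 0 and those with g(x, y) ≡ 0 (mod 5); the common zeros in that column are the intersection.
  x = 0: f ≡ 0 at y ∈ {4}; g ≡ 0 at y ∈ {3}; common: ∅.
  x = 1: f ≡ 0 at y ∈ {3}; g ≡ 0 at y ∈ ∅; common: ∅.
  x = 2: f ≡ 0 at y ∈ {2}; g ≡ 0 at y ∈ {2, 4}; common: {2}.
  x = 3: f ≡ 0 at y ∈ {1}; g ≡ 0 at y ∈ {0, 1}; common: {1}.
  x = 4: f ≡ 0 at y ∈ {0}; g ≡ 0 at y ∈ ∅; common: ∅.
Collecting: common zeros = {(2, 2), (3, 1)}, so the count is 2.
Comparison with the Bézout bound: 2 ≤ 2 = deg(f)·deg(g), as expected for curves with no common component (the bound is attained).


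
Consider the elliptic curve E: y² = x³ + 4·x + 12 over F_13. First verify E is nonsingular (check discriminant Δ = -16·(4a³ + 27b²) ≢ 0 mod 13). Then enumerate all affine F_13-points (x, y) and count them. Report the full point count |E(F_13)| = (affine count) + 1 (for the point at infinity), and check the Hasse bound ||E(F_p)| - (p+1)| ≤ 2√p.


Affine points = {(0, 5), (0, 8), (1, 2), (1, 11), (3, 5), (3, 8), (4, 1), (4, 12), (5, 1), (5, 12), (8, 6), (8, 7), (9, 6), (9, 7), (10, 5), (10, 8), (11, 3), (11, 10)}; affine count = 18; |E(F_13)| = 19.

Discriminant check: Δ ∝ 4a³ + 27b² = 4·4³ + 27·12² = 4·64 + 27·144 ≡ 10 (mod 13). Nonzero ⇒ E is nonsingular.
For each x ∈ F_13, compute rhs = x³ + 4·x + 12 mod 13, then count y ∈ F_13 with y² ≡ rhs.
  x = 0: rhs = 12, matching y values: 5, 8 (2 points).
  x = 1: rhs = 4, matching y values: 2, 11 (2 points).
  x = 2: rhs = 2, matching y values: none (0 points).
  x = 3: rhs = 12, matching y values: 5, 8 (2 points).
  x = 4: rhs = 1, matching y values: 1, 12 (2 points).
  x = 5: rhs = 1, matching y values: 1, 12 (2 points).
  x = 6: rhs = 5, matching y values: none (0 points).
  x = 7: rhs = 6, matching y values: none (0 points).
  x = 8: rhs = 10, matching y values: 6, 7 (2 points).
  x = 9: rhs = 10, matching y values: 6, 7 (2 points).
  x = 10: rhs = 12, matching y values: 5, 8 (2 points).
  x = 11: rhs = 9, matching y values: 3, 10 (2 points).
  x = 12: rhs = 7, matching y values: none (0 points).
Total affine count: 18.
Full point count |E(F_13)| = 18 + 1 = 19.
Hasse bound: |19 − (13+1)| = |5| = 5 ≤ 2√13 ≈ 7.2111 ✓.


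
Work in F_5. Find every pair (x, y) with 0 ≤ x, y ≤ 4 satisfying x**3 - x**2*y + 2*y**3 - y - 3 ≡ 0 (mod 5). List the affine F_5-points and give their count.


Affine F_5-points: {(1, 2), (2, 0), (3, 2)}; count = 3.

For each of the 25 pairs (x, y) ∈ F_5², evaluate f(x, y) mod 5. Record the zeros.
  x = 0: [0↦2, 1↦3, 2↦1, 3↦3, 4↦1]  zeros at y ∈ ∅
  x = 1: [0↦3, 1↦3, 2↦0, 3↦1, 4↦3]  zeros at y ∈ {2}
  x = 2: [0↦0, 1↦2, 2↦1, 3↦4, 4↦3]  zeros at y ∈ {0}
  x = 3: [0↦4, 1↦1, 2↦0, 3↦3, 4↦2]  zeros at y ∈ {2}
  x = 4: [0↦1, 1↦1, 2↦3, 3↦4, 4↦1]  zeros at y ∈ ∅
Collecting zeros: affine points = {(1, 2), (2, 0), (3, 2)}.
Total count |C(F_5)_aff| = 3.


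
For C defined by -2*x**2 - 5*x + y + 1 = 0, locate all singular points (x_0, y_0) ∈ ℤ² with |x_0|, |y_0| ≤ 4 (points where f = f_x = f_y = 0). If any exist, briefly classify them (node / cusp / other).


No singular points in the scanned grid; C is smooth there.

Compute partial derivatives:
  f_x = -4*x - 5.
  f_y = 1.
f_y = 1 is a nonzero constant, so f_y never vanishes: no point (x, y) can satisfy f = f_x = f_y = 0. In particular no (x, y) ∈ {−4, ..., 4}² is singular; the curve is smooth.


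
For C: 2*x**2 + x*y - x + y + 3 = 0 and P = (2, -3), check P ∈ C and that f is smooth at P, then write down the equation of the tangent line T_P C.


Tangent line at P: 4*x + 3*y + 1 = 0.

Step 1: f(2, -3) = 0, so P lies on C.
Step 2: partial derivatives
  f_x(x, y) = 4*x + y - 1, f_y(x, y) = x + 1.
  f_x(P) = 4, f_y(P) = 3 (gradient nonzero, so P is smooth).
Step 3: tangent line at P: 4·(x − 2) + 3·(y − -3) = 0.
Expanding: 4*x + 3*y + 1 = 0.


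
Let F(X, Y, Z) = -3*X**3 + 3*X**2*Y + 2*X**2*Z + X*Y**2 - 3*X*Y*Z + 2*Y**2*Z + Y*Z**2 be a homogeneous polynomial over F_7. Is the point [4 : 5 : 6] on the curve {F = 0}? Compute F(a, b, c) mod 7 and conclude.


F(4,5,6) ≡ 5 (mod 7); P is NOT on the curve.

Evaluate F(4, 5, 6) term-by-term (mod 7).
  -3*X**3 ↦ -3·64·1·1 = -192
  3*X**2*Y ↦ 3·16·5·1 = 240
  2*X**2*Z ↦ 2·16·1·6 = 192
  X*Y**2 ↦ 1·4·25·1 = 100
  -3*X*Y*Z ↦ -3·4·5·6 = -360
  2*Y**2*Z ↦ 2·1·25·6 = 300
  Y*Z**2 ↦ 1·1·5·36 = 180
Sum: F(4, 5, 6) = (-192) + (240) + (192) + (100) + (-360) + (300) + (180) = 460.
Reducing mod 7: 460 ≡ 5 (mod 7).
Since F(a, b, c) ≡ 5 ≠ 0 (mod 7), P does NOT lie on the curve.


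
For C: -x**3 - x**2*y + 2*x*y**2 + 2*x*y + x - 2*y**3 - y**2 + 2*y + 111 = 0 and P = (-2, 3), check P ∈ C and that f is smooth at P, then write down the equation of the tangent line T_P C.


Tangent line at P: 25*x - 90*y + 320 = 0.

Step 1: f(-2, 3) = 0, so P lies on C.
Step 2: partial derivatives
  f_x(x, y) = -3*x**2 - 2*x*y + 2*y**2 + 2*y + 1, f_y(x, y) = -x**2 + 4*x*y + 2*x - 6*y**2 - 2*y + 2.
  f_x(P) = 25, f_y(P) = -90 (gradient nonzero, so P is smooth).
Step 3: tangent line at P: 25·(x − -2) + -90·(y − 3) = 0.
Expanding: 25*x - 90*y + 320 = 0.


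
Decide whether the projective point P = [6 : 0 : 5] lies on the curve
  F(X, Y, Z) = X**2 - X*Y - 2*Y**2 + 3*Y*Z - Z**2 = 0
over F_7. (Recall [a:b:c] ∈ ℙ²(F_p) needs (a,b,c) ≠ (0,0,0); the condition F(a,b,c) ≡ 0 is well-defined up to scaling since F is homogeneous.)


F(6,0,5) ≡ 4 (mod 7); P is NOT on the curve.

Evaluate F(6, 0, 5) term-by-term (mod 7).
  X**2 ↦ 1·36·1·1 = 36
  -X*Y ↦ -1·6·0·1 = 0
  -2*Y**2 ↦ -2·1·0·1 = 0
  3*Y*Z ↦ 3·1·0·5 = 0
  -Z**2 ↦ -1·1·1·25 = -25
Sum: F(6, 0, 5) = (36) + (0) + (0) + (0) + (-25) = 11.
Reducing mod 7: 11 ≡ 4 (mod 7).
Since F(a, b, c) ≡ 4 ≠ 0 (mod 7), P does NOT lie on the curve.


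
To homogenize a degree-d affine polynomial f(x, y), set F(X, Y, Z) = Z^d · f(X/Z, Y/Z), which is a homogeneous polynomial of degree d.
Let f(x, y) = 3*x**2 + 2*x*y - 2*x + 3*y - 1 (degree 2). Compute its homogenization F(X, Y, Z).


F(X, Y, Z) = 3*X**2 + 2*X*Y - 2*X*Z + 3*Y*Z - Z**2

deg(f) = 2.
Substitute x = X/Z, y = Y/Z into f, then multiply by Z^2.
  monomial 3·x^2·y^0 ↦ 3·X^2·Y^0·Z^0.
  monomial 2·x^1·y^1 ↦ 2·X^1·Y^1·Z^0.
  monomial -2·x^1·y^0 ↦ -2·X^1·Y^0·Z^1.
  monomial 3·x^0·y^1 ↦ 3·X^0·Y^1·Z^1.
  monomial -1·x^0·y^0 ↦ -1·X^0·Y^0·Z^2.
Collecting: F(X, Y, Z) = 3*X**2 + 2*X*Y - 2*X*Z + 3*Y*Z - Z**2.


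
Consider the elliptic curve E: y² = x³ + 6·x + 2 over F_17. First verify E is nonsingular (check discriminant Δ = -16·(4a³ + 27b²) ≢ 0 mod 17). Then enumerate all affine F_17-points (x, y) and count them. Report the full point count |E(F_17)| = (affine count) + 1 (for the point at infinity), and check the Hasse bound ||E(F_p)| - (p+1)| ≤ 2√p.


Affine points = {(0, 6), (0, 11), (1, 3), (1, 14), (3, 8), (3, 9), (5, 2), (5, 15), (6, 4), (6, 13), (7, 8), (7, 9), (8, 1), (8, 16), (10, 5), (10, 12), (12, 0), (13, 4), (13, 13), (14, 5), (14, 12), (15, 4), (15, 13)}; affine count = 23; |E(F_17)| = 24.

Discriminant check: Δ ∝ 4a³ + 27b² = 4·6³ + 27·2² = 4·216 + 27·4 ≡ 3 (mod 17). Nonzero ⇒ E is nonsingular.
For each x ∈ F_17, compute rhs = x³ + 6·x + 2 mod 17, then count y ∈ F_17 with y² ≡ rhs.
  x = 0: rhs = 2, matching y values: 6, 11 (2 points).
  x = 1: rhs = 9, matching y values: 3, 14 (2 points).
  x = 2: rhs = 5, matching y values: none (0 points).
  x = 3: rhs = 13, matching y values: 8, 9 (2 points).
  x = 4: rhs = 5, matching y values: none (0 points).
  x = 5: rhs = 4, matching y values: 2, 15 (2 points).
  x = 6: rhs = 16, matching y values: 4, 13 (2 points).
  x = 7: rhs = 13, matching y values: 8, 9 (2 points).
  x = 8: rhs = 1, matching y values: 1, 16 (2 points).
  x = 9: rhs = 3, matching y values: none (0 points).
  x = 10: rhs = 8, matching y values: 5, 12 (2 points).
  x = 11: rhs = 5, matching y values: none (0 points).
  x = 12: rhs = 0, matching y values: 0 (1 points).
  x = 13: rhs = 16, matching y values: 4, 13 (2 points).
  x = 14: rhs = 8, matching y values: 5, 12 (2 points).
  x = 15: rhs = 16, matching y values: 4, 13 (2 points).
  x = 16: rhs = 12, matching y values: none (0 points).
Total affine count: 23.
Full point count |E(F_17)| = 23 + 1 = 24.
Hasse bound: |24 − (17+1)| = |6| = 6 ≤ 2√17 ≈ 8.2462 ✓.


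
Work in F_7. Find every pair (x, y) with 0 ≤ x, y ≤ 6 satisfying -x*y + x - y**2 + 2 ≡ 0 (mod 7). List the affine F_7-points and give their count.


Affine F_7-points: {(0, 3), (0, 4), (3, 5), (3, 6), (5, 0), (5, 2)}; count = 6.

For each of the 49 pairs (x, y) ∈ F_7², evaluate f(x, y) mod 7. Record the zeros.
  x = 0: [0↦2, 1↦1, 2↦5, 3↦0, 4↦0, 5↦5, 6↦1]  zeros at y ∈ {3, 4}
  x = 1: [0↦3, 1↦1, 2↦4, 3↦5, 4↦4, 5↦1, 6↦3]  zeros at y ∈ ∅
  x = 2: [0↦4, 1↦1, 2↦3, 3↦3, 4↦1, 5↦4, 6↦5]  zeros at y ∈ ∅
  x = 3: [0↦5, 1↦1, 2↦2, 3↦1, 4↦5, 5↦0, 6↦0]  zeros at y ∈ {5, 6}
  x = 4: [0↦6, 1↦1, 2↦1, 3↦6, 4↦2, 5↦3, 6↦2]  zeros at y ∈ ∅
  x = 5: [0↦0, 1↦1, 2↦0, 3↦4, 4↦6, 5↦6, 6↦4]  zeros at y ∈ {0, 2}
  x = 6: [0↦1, 1↦1, 2↦6, 3↦2, 4↦3, 5↦2, 6↦6]  zeros at y ∈ ∅
Collecting zeros: affine points = {(0, 3), (0, 4), (3, 5), (3, 6), (5, 0), (5, 2)}.
Total count |C(F_7)_aff| = 6.


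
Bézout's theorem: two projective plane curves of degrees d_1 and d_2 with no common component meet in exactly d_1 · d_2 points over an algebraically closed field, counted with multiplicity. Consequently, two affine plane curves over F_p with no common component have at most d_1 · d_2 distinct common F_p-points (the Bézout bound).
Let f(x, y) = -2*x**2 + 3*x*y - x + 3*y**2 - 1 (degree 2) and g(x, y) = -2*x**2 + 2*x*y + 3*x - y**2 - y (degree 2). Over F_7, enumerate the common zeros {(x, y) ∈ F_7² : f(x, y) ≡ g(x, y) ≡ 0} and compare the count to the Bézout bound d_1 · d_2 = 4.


Common zeros: {(5, 0), (5, 2)}; count = 2; Bézout bound = 4.

deg(f) = 2, deg(g) = 2, so Bézout bound = 4.
Scan x ∈ F_7. For each x, list the y ∈ F_7 with f(x, y) ≡ 0 and those with g(x, y) ≡ 0 (mod 7); the common zeros in that column are the intersection.
  x = 0: f ≡ 0 at y ∈ ∅; g ≡ 0 at y ∈ {0, 6}; common: ∅.
  x = 1: f ≡ 0 at y ∈ {2, 4}; g ≡ 0 at y ∈ ∅; common: ∅.
  x = 2: f ≡ 0 at y ∈ {6}; g ≡ 0 at y ∈ {1, 2}; common: ∅.
  x = 3: f ≡ 0 at y ∈ {5, 6}; g ≡ 0 at y ∈ ∅; common: ∅.
  x = 4: f ≡ 0 at y ∈ {5}; g ≡ 0 at y ∈ {1, 6}; common: ∅.
  x = 5: f ≡ 0 at y ∈ {0, 2}; g ≡ 0 at y ∈ {0, 2}; common: {0, 2}.
  x = 6: f ≡ 0 at y ∈ ∅; g ≡ 0 at y ∈ ∅; common: ∅.
Collecting: common zeros = {(5, 0), (5, 2)}, so the count is 2.
Comparison with the Bézout bound: 2 ≤ 4 = deg(f)·deg(g), as expected for curves with no common component (the affine F_7-count falls short of the bound because intersections may lie at infinity, over extension fields, or carry multiplicity).


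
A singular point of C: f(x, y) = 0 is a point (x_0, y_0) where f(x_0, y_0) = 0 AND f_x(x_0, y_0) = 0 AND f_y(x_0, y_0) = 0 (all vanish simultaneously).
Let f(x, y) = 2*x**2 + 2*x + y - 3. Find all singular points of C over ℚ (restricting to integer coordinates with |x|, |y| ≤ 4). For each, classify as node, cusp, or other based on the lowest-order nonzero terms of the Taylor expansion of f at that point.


No singular points in the scanned grid; C is smooth there.

Compute partial derivatives:
  f_x = 4*x + 2.
  f_y = 1.
f_y = 1 is a nonzero constant, so f_y never vanishes: no point (x, y) can satisfy f = f_x = f_y = 0. In particular no (x, y) ∈ {−4, ..., 4}² is singular; the curve is smooth.


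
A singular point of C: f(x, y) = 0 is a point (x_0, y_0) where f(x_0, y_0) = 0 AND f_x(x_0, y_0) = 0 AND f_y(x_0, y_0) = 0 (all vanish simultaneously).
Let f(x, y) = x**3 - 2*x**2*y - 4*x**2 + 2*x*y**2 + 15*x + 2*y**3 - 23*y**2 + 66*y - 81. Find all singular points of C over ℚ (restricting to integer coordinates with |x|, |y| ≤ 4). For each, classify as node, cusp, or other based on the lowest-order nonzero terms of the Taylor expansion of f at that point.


Singular points: {(3, 3)}; classification: node.

Compute partial derivatives:
  f_x = 3*x**2 - 4*x*y - 8*x + 2*y**2 + 15.
  f_y = -2*x**2 + 4*x*y + 6*y**2 - 46*y + 66.
Scan x_0 ∈ {−4, ..., 4}. For each x_0, f_y(x_0, y) is a polynomial in y; find its integer roots y ∈ {−4, ..., 4}, then test f_x and f at those candidates.
  x = -4: f_y(-4, y) = 6*y**2 - 62*y + 34; no integer root y with |y| ≤ 4.
  x = -3: f_y(-3, y) = 6*y**2 - 58*y + 48; no integer root y with |y| ≤ 4.
  x = -2: f_y(-2, y) = 6*y**2 - 54*y + 58; no integer root y with |y| ≤ 4.
  x = -1: f_y(-1, y) = 6*y**2 - 50*y + 64; no integer root y with |y| ≤ 4.
  x = 0: f_y(0, y) = 6*y**2 - 46*y + 66; no integer root y with |y| ≤ 4.
  x = 1: f_y(1, y) = 6*y**2 - 42*y + 64; no integer root y with |y| ≤ 4.
  x = 2: f_y(2, y) = 6*y**2 - 38*y + 58; no integer root y with |y| ≤ 4.
  x = 3: f_y(3, y) = 6*y**2 - 34*y + 48; vanishes at y ∈ {3}. (3, 3): f_x = 0, f = 0 — SINGULAR.
  x = 4: f_y(4, y) = 6*y**2 - 30*y + 34; no integer root y with |y| ≤ 4.
Only singular point on the grid: (3, 3).
Classify: substitute x = 3 + u, y = 3 + v and expand: f = u**3 - 2*u**2*v - u**2 + 2*u*v**2 + 2*v**3 + v**2.
No constant or linear terms (consistent with a singular point). Quadratic part: -u**2 + v**2. Cubic part: u**3 - 2*u**2*v + 2*u*v**2 + 2*v**3.
The quadratic part v**2 - u**2 = (v − u)(v + u) splits into two distinct linear factors, so there are two distinct tangent lines y − 3 = ±(x − 3) — this is a node (ordinary double point).
Classification: node.


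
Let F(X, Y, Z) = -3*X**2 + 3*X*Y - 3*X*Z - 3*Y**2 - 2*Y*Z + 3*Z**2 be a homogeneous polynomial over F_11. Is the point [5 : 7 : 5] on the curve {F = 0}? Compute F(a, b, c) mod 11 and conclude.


F(5,7,5) ≡ 0 (mod 11); P is on the curve.

Evaluate F(5, 7, 5) term-by-term (mod 11).
  -3*X**2 ↦ -3·25·1·1 = -75
  3*X*Y ↦ 3·5·7·1 = 105
  -3*X*Z ↦ -3·5·1·5 = -75
  -3*Y**2 ↦ -3·1·49·1 = -147
  -2*Y*Z ↦ -2·1·7·5 = -70
  3*Z**2 ↦ 3·1·1·25 = 75
Sum: F(5, 7, 5) = (-75) + (105) + (-75) + (-147) + (-70) + (75) = -187.
Reducing mod 11: -187 ≡ 0 (mod 11).
Since F(a, b, c) ≡ 0 (mod 11), P lies on the curve.


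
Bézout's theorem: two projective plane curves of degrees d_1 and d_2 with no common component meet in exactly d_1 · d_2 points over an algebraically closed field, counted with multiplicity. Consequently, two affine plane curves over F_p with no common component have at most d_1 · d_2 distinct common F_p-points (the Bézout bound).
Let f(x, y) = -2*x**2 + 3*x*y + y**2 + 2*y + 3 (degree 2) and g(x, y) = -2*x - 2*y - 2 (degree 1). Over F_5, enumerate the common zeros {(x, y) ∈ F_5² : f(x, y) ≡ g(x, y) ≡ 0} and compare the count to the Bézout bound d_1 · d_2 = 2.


Common zeros: {(1, 3), (2, 2)}; count = 2; Bézout bound = 2.

deg(f) = 2, deg(g) = 1, so Bézout bound = 2.
Scan x ∈ F_5. For each x, list the y ∈ F_5 with f(x, y) ≡ 0 and those with g(x, y) ≡ 0 (mod 5); the common zeros in that column are the intersection.
  x = 0: f ≡ 0 at y ∈ ∅; g ≡ 0 at y ∈ {4}; common: ∅.
  x = 1: f ≡ 0 at y ∈ {2, 3}; g ≡ 0 at y ∈ {3}; common: {3}.
  x = 2: f ≡ 0 at y ∈ {0, 2}; g ≡ 0 at y ∈ {2}; common: {2}.
  x = 3: f ≡ 0 at y ∈ {0, 4}; g ≡ 0 at y ∈ {1}; common: ∅.
  x = 4: f ≡ 0 at y ∈ ∅; g ≡ 0 at y ∈ {0}; common: ∅.
Collecting: common zeros = {(1, 3), (2, 2)}, so the count is 2.
Comparison with the Bézout bound: 2 ≤ 2 = deg(f)·deg(g), as expected for curves with no common component (the bound is attained).


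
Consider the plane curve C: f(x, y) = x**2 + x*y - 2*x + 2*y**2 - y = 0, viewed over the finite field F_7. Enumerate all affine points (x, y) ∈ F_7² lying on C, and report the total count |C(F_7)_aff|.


Affine F_7-points: {(0, 0), (0, 4), (1, 2), (1, 5), (2, 0), (2, 3), (3, 1), (3, 5), (4, 3), (4, 6), (5, 1), (5, 4), (6, 2), (6, 6)}; count = 14.

For each of the 49 pairs (x, y) ∈ F_7², evaluate f(x, y) mod 7. Record the zeros.
  x = 0: [0↦0, 1↦1, 2↦6, 3↦1, 4↦0, 5↦3, 6↦3]  zeros at y ∈ {0, 4}
  x = 1: [0↦6, 1↦1, 2↦0, 3↦3, 4↦3, 5↦0, 6↦1]  zeros at y ∈ {2, 5}
  x = 2: [0↦0, 1↦3, 2↦3, 3↦0, 4↦1, 5↦6, 6↦1]  zeros at y ∈ {0, 3}
  x = 3: [0↦3, 1↦0, 2↦1, 3↦6, 4↦1, 5↦0, 6↦3]  zeros at y ∈ {1, 5}
  x = 4: [0↦1, 1↦6, 2↦1, 3↦0, 4↦3, 5↦3, 6↦0]  zeros at y ∈ {3, 6}
  x = 5: [0↦1, 1↦0, 2↦3, 3↦3, 4↦0, 5↦1, 6↦6]  zeros at y ∈ {1, 4}
  x = 6: [0↦3, 1↦3, 2↦0, 3↦1, 4↦6, 5↦1, 6↦0]  zeros at y ∈ {2, 6}
Collecting zeros: affine points = {(0, 0), (0, 4), (1, 2), (1, 5), (2, 0), (2, 3), (3, 1), (3, 5), (4, 3), (4, 6), (5, 1), (5, 4), (6, 2), (6, 6)}.
Total count |C(F_7)_aff| = 14.


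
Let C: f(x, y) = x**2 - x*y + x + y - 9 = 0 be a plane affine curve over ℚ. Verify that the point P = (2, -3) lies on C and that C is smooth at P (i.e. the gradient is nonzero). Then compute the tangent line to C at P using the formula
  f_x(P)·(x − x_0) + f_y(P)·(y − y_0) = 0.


Tangent line at P: 8*x - y - 19 = 0.

Step 1: f(2, -3) = 0, so P lies on C.
Step 2: partial derivatives
  f_x(x, y) = 2*x - y + 1, f_y(x, y) = 1 - x.
  f_x(P) = 8, f_y(P) = -1 (gradient nonzero, so P is smooth).
Step 3: tangent line at P: 8·(x − 2) + -1·(y − -3) = 0.
Expanding: 8*x - y - 19 = 0.


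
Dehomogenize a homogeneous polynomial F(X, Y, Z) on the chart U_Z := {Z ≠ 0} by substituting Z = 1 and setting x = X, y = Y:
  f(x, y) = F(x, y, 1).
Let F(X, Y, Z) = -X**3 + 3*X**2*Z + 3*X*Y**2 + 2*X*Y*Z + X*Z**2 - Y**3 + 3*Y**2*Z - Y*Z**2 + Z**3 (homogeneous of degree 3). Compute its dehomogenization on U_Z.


f(x, y) = -x**3 + 3*x**2 + 3*x*y**2 + 2*x*y + x - y**3 + 3*y**2 - y + 1

On U_Z we set Z = 1. Each monomial c·X^i·Y^j·Z^k in F becomes c·x^i·y^j·1^k = c·x^i·y^j.
Substituting Z = 1: F(X, Y, 1) = -x**3 + 3*x**2 + 3*x*y**2 + 2*x*y + x - y**3 + 3*y**2 - y + 1.
Note: deg(f) ≤ deg(F) = 3; strict inequality happens when F is divisible by Z (lost terms).


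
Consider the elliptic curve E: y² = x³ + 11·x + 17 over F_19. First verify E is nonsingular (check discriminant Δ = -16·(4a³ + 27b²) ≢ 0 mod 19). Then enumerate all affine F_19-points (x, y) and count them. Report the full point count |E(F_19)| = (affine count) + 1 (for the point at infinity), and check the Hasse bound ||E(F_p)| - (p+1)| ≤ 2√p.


Affine points = {(0, 6), (0, 13), (2, 3), (2, 16), (3, 1), (3, 18), (4, 7), (4, 12), (5, 8), (5, 11), (7, 0), (8, 3), (8, 16), (9, 3), (9, 16), (10, 5), (10, 14), (11, 5), (11, 14), (13, 1), (13, 18), (15, 2), (15, 17), (17, 5), (17, 14), (18, 9), (18, 10)}; affine count = 27; |E(F_19)| = 28.

Discriminant check: Δ ∝ 4a³ + 27b² = 4·11³ + 27·17² = 4·1331 + 27·289 ≡ 17 (mod 19). Nonzero ⇒ E is nonsingular.
For each x ∈ F_19, compute rhs = x³ + 11·x + 17 mod 19, then count y ∈ F_19 with y² ≡ rhs.
  x = 0: rhs = 17, matching y values: 6, 13 (2 points).
  x = 1: rhs = 10, matching y values: none (0 points).
  x = 2: rhs = 9, matching y values: 3, 16 (2 points).
  x = 3: rhs = 1, matching y values: 1, 18 (2 points).
  x = 4: rhs = 11, matching y values: 7, 12 (2 points).
  x = 5: rhs = 7, matching y values: 8, 11 (2 points).
  x = 6: rhs = 14, matching y values: none (0 points).
  x = 7: rhs = 0, matching y values: 0 (1 points).
  x = 8: rhs = 9, matching y values: 3, 16 (2 points).
  x = 9: rhs = 9, matching y values: 3, 16 (2 points).
  x = 10: rhs = 6, matching y values: 5, 14 (2 points).
  x = 11: rhs = 6, matching y values: 5, 14 (2 points).
  x = 12: rhs = 15, matching y values: none (0 points).
  x = 13: rhs = 1, matching y values: 1, 18 (2 points).
  x = 14: rhs = 8, matching y values: none (0 points).
  x = 15: rhs = 4, matching y values: 2, 17 (2 points).
  x = 16: rhs = 14, matching y values: none (0 points).
  x = 17: rhs = 6, matching y values: 5, 14 (2 points).
  x = 18: rhs = 5, matching y values: 9, 10 (2 points).
Total affine count: 27.
Full point count |E(F_19)| = 27 + 1 = 28.
Hasse bound: |28 − (19+1)| = |8| = 8 ≤ 2√19 ≈ 8.7178 ✓.


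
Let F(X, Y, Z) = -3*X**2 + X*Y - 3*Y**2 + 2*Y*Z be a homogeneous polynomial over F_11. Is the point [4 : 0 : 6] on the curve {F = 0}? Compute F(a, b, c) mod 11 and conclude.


F(4,0,6) ≡ 7 (mod 11); P is NOT on the curve.

Evaluate F(4, 0, 6) term-by-term (mod 11).
  -3*X**2 ↦ -3·16·1·1 = -48
  X*Y ↦ 1·4·0·1 = 0
  -3*Y**2 ↦ -3·1·0·1 = 0
  2*Y*Z ↦ 2·1·0·6 = 0
Sum: F(4, 0, 6) = (-48) + (0) + (0) + (0) = -48.
Reducing mod 11: -48 ≡ 7 (mod 11).
Since F(a, b, c) ≡ 7 ≠ 0 (mod 11), P does NOT lie on the curve.


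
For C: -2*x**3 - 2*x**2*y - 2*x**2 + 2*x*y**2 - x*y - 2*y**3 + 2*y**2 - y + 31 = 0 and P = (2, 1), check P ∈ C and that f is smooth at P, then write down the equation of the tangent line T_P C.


Tangent line at P: -39*x - 5*y + 83 = 0.

Step 1: f(2, 1) = 0, so P lies on C.
Step 2: partial derivatives
  f_x(x, y) = -6*x**2 - 4*x*y - 4*x + 2*y**2 - y, f_y(x, y) = -2*x**2 + 4*x*y - x - 6*y**2 + 4*y - 1.
  f_x(P) = -39, f_y(P) = -5 (gradient nonzero, so P is smooth).
Step 3: tangent line at P: -39·(x − 2) + -5·(y − 1) = 0.
Expanding: -39*x - 5*y + 83 = 0.


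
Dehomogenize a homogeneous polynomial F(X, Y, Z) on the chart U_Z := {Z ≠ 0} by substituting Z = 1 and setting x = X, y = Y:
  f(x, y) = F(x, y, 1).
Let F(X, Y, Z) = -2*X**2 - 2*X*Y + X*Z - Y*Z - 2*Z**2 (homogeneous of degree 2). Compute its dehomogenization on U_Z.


f(x, y) = -2*x**2 - 2*x*y + x - y - 2

On U_Z we set Z = 1. Each monomial c·X^i·Y^j·Z^k in F becomes c·x^i·y^j·1^k = c·x^i·y^j.
Substituting Z = 1: F(X, Y, 1) = -2*x**2 - 2*x*y + x - y - 2.
Note: deg(f) ≤ deg(F) = 2; strict inequality happens when F is divisible by Z (lost terms).


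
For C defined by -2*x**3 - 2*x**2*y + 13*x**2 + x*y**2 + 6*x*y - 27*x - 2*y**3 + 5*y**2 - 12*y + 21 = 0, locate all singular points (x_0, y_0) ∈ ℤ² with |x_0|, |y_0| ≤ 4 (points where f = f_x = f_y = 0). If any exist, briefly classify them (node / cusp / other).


Singular points: {(2, 1)}; classification: node.

Compute partial derivatives:
  f_x = -6*x**2 - 4*x*y + 26*x + y**2 + 6*y - 27.
  f_y = -2*x**2 + 2*x*y + 6*x - 6*y**2 + 10*y - 12.
Scan x_0 ∈ {−4, ..., 4}. For each x_0, f_y(x_0, y) is a polynomial in y; find its integer roots y ∈ {−4, ..., 4}, then test f_x and f at those candidates.
  x = -4: f_y(-4, y) = -6*y**2 + 2*y - 68; no integer root y with |y| ≤ 4.
  x = -3: f_y(-3, y) = -6*y**2 + 4*y - 48; no integer root y with |y| ≤ 4.
  x = -2: f_y(-2, y) = -6*y**2 + 6*y - 32; no integer root y with |y| ≤ 4.
  x = -1: f_y(-1, y) = -6*y**2 + 8*y - 20; no integer root y with |y| ≤ 4.
  x = 0: f_y(0, y) = -6*y**2 + 10*y - 12; no integer root y with |y| ≤ 4.
  x = 1: f_y(1, y) = -6*y**2 + 12*y - 8; no integer root y with |y| ≤ 4.
  x = 2: f_y(2, y) = -6*y**2 + 14*y - 8; vanishes at y ∈ {1}. (2, 1): f_x = 0, f = 0 — SINGULAR.
  x = 3: f_y(3, y) = -6*y**2 + 16*y - 12; no integer root y with |y| ≤ 4.
  x = 4: f_y(4, y) = -6*y**2 + 18*y - 20; no integer root y with |y| ≤ 4.
Only singular point on the grid: (2, 1).
Classify: substitute x = 2 + u, y = 1 + v and expand: f = -2*u**3 - 2*u**2*v - u**2 + u*v**2 - 2*v**3 + v**2.
No constant or linear terms (consistent with a singular point). Quadratic part: -u**2 + v**2. Cubic part: -2*u**3 - 2*u**2*v + u*v**2 - 2*v**3.
The quadratic part v**2 - u**2 = (v − u)(v + u) splits into two distinct linear factors, so there are two distinct tangent lines y − 1 = ±(x − 2) — this is a node (ordinary double point).
Classification: node.


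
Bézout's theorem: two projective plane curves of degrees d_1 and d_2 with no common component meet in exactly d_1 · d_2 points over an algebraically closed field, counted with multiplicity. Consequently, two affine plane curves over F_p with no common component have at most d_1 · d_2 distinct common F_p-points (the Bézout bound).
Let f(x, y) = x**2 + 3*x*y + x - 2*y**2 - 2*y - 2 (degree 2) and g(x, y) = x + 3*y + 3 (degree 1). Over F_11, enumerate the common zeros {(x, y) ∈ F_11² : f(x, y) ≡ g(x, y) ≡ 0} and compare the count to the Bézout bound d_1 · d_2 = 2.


Common zeros: {(1, 6), (9, 7)}; count = 2; Bézout bound = 2.

deg(f) = 2, deg(g) = 1, so Bézout bound = 2.
Scan x ∈ F_11. For each x, list the y ∈ F_11 with f(x, y) ≡ 0 and those with g(x, y) ≡ 0 (mod 11); the common zeros in that column are the intersection.
  x = 0: f ≡ 0 at y ∈ ∅; g ≡ 0 at y ∈ {10}; common: ∅.
  x = 1: f ≡ 0 at y ∈ {0, 6}; g ≡ 0 at y ∈ {6}; common: {6}.
  x = 2: f ≡ 0 at y ∈ {6, 7}; g ≡ 0 at y ∈ {2}; common: ∅.
  x = 3: f ≡ 0 at y ∈ ∅; g ≡ 0 at y ∈ {9}; common: ∅.
  x = 4: f ≡ 0 at y ∈ ∅; g ≡ 0 at y ∈ {5}; common: ∅.
  x = 5: f ≡ 0 at y ∈ ∅; g ≡ 0 at y ∈ {1}; common: ∅.
  x = 6: f ≡ 0 at y ∈ {9, 10}; g ≡ 0 at y ∈ {8}; common: ∅.
  x = 7: f ≡ 0 at y ∈ {5, 10}; g ≡ 0 at y ∈ {4}; common: ∅.
  x = 8: f ≡ 0 at y ∈ ∅; g ≡ 0 at y ∈ {0}; common: ∅.
  x = 9: f ≡ 0 at y ∈ {0, 7}; g ≡ 0 at y ∈ {7}; common: {7}.
  x = 10: f ≡ 0 at y ∈ {5, 9}; g ≡ 0 at y ∈ {3}; common: ∅.
Collecting: common zeros = {(1, 6), (9, 7)}, so the count is 2.
Comparison with the Bézout bound: 2 ≤ 2 = deg(f)·deg(g), as expected for curves with no common component (the bound is attained).


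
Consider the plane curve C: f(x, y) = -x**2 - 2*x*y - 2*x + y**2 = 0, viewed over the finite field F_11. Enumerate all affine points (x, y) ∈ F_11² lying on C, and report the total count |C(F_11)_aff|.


Affine F_11-points: {(0, 0), (1, 3), (1, 10), (2, 1), (2, 3), (5, 1), (5, 9), (8, 7), (8, 9), (9, 0), (9, 7), (10, 10)}; count = 12.

For each of the 121 pairs (x, y) ∈ F_11², evaluate f(x, y) mod 11. Record the zeros.
  x = 0: [0↦0, 1↦1, 2↦4, 3↦9, 4↦5, 5↦3, 6↦3, 7↦5, 8↦9, 9↦4, 10↦1]  zeros at y ∈ {0}
  x = 1: [0↦8, 1↦7, 2↦8, 3↦0, 4↦5, 5↦1, 6↦10, 7↦10, 8↦1, 9↦5, 10↦0]  zeros at y ∈ {3, 10}
  x = 2: [0↦3, 1↦0, 2↦10, 3↦0, 4↦3, 5↦8, 6↦4, 7↦2, 8↦2, 9↦4, 10↦8]  zeros at y ∈ {1, 3}
  x = 3: [0↦7, 1↦2, 2↦10, 3↦9, 4↦10, 5↦2, 6↦7, 7↦3, 8↦1, 9↦1, 10↦3]  zeros at y ∈ ∅
  x = 4: [0↦9, 1↦2, 2↦8, 3↦5, 4↦4, 5↦5, 6↦8, 7↦2, 8↦9, 9↦7, 10↦7]  zeros at y ∈ ∅
  x = 5: [0↦9, 1↦0, 2↦4, 3↦10, 4↦7, 5↦6, 6↦7, 7↦10, 8↦4, 9↦0, 10↦9]  zeros at y ∈ {1, 9}
  x = 6: [0↦7, 1↦7, 2↦9, 3↦2, 4↦8, 5↦5, 6↦4, 7↦5, 8↦8, 9↦2, 10↦9]  zeros at y ∈ ∅
  x = 7: [0↦3, 1↦1, 2↦1, 3↦3, 4↦7, 5↦2, 6↦10, 7↦9, 8↦10, 9↦2, 10↦7]  zeros at y ∈ ∅
  x = 8: [0↦8, 1↦4, 2↦2, 3↦2, 4↦4, 5↦8, 6↦3, 7↦0, 8↦10, 9↦0, 10↦3]  zeros at y ∈ {7, 9}
  x = 9: [0↦0, 1↦5, 2↦1, 3↦10, 4↦10, 5↦1, 6↦5, 7↦0, 8↦8, 9↦7, 10↦8]  zeros at y ∈ {0, 7}
  x = 10: [0↦1, 1↦4, 2↦9, 3↦5, 4↦3, 5↦3, 6↦5, 7↦9, 8↦4, 9↦1, 10↦0]  zeros at y ∈ {10}
Collecting zeros: affine points = {(0, 0), (1, 3), (1, 10), (2, 1), (2, 3), (5, 1), (5, 9), (8, 7), (8, 9), (9, 0), (9, 7), (10, 10)}.
Total count |C(F_11)_aff| = 12.


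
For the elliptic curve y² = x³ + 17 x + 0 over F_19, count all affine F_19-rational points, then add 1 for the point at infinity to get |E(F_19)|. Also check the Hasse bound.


Affine points = {(0, 0), (2, 2), (2, 17), (5, 1), (5, 18), (7, 5), (7, 14), (10, 7), (10, 12), (11, 6), (11, 13), (13, 9), (13, 10), (15, 1), (15, 18), (16, 6), (16, 13), (18, 1), (18, 18)}; affine count = 19; |E(F_19)| = 20.

Discriminant check: Δ ∝ 4a³ + 27b² = 4·17³ + 27·0² = 4·4913 + 27·0 ≡ 6 (mod 19). Nonzero ⇒ E is nonsingular.
For each x ∈ F_19, compute rhs = x³ + 17·x + 0 mod 19, then count y ∈ F_19 with y² ≡ rhs.
  x = 0: rhs = 0, matching y values: 0 (1 points).
  x = 1: rhs = 18, matching y values: none (0 points).
  x = 2: rhs = 4, matching y values: 2, 17 (2 points).
  x = 3: rhs = 2, matching y values: none (0 points).
  x = 4: rhs = 18, matching y values: none (0 points).
  x = 5: rhs = 1, matching y values: 1, 18 (2 points).
  x = 6: rhs = 14, matching y values: none (0 points).
  x = 7: rhs = 6, matching y values: 5, 14 (2 points).
  x = 8: rhs = 2, matching y values: none (0 points).
  x = 9: rhs = 8, matching y values: none (0 points).
  x = 10: rhs = 11, matching y values: 7, 12 (2 points).
  x = 11: rhs = 17, matching y values: 6, 13 (2 points).
  x = 12: rhs = 13, matching y values: none (0 points).
  x = 13: rhs = 5, matching y values: 9, 10 (2 points).
  x = 14: rhs = 18, matching y values: none (0 points).
  x = 15: rhs = 1, matching y values: 1, 18 (2 points).
  x = 16: rhs = 17, matching y values: 6, 13 (2 points).
  x = 17: rhs = 15, matching y values: none (0 points).
  x = 18: rhs = 1, matching y values: 1, 18 (2 points).
Total affine count: 19.
Full point count |E(F_19)| = 19 + 1 = 20.
Hasse bound: |20 − (19+1)| = |0| = 0 ≤ 2√19 ≈ 8.7178 ✓.


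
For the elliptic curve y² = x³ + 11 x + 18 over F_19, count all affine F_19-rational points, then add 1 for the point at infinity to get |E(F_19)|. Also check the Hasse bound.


Affine points = {(1, 7), (1, 12), (7, 1), (7, 18), (10, 8), (10, 11), (11, 8), (11, 11), (12, 4), (12, 15), (14, 3), (14, 16), (15, 9), (15, 10), (17, 8), (17, 11), (18, 5), (18, 14)}; affine count = 18; |E(F_19)| = 19.

Discriminant check: Δ ∝ 4a³ + 27b² = 4·11³ + 27·18² = 4·1331 + 27·324 ≡ 12 (mod 19). Nonzero ⇒ E is nonsingular.
For each x ∈ F_19, compute rhs = x³ + 11·x + 18 mod 19, then count y ∈ F_19 with y² ≡ rhs.
  x = 0: rhs = 18, matching y values: none (0 points).
  x = 1: rhs = 11, matching y values: 7, 12 (2 points).
  x = 2: rhs = 10, matching y values: none (0 points).
  x = 3: rhs = 2, matching y values: none (0 points).
  x = 4: rhs = 12, matching y values: none (0 points).
  x = 5: rhs = 8, matching y values: none (0 points).
  x = 6: rhs = 15, matching y values: none (0 points).
  x = 7: rhs = 1, matching y values: 1, 18 (2 points).
  x = 8: rhs = 10, matching y values: none (0 points).
  x = 9: rhs = 10, matching y values: none (0 points).
  x = 10: rhs = 7, matching y values: 8, 11 (2 points).
  x = 11: rhs = 7, matching y values: 8, 11 (2 points).
  x = 12: rhs = 16, matching y values: 4, 15 (2 points).
  x = 13: rhs = 2, matching y values: none (0 points).
  x = 14: rhs = 9, matching y values: 3, 16 (2 points).
  x = 15: rhs = 5, matching y values: 9, 10 (2 points).
  x = 16: rhs = 15, matching y values: none (0 points).
  x = 17: rhs = 7, matching y values: 8, 11 (2 points).
  x = 18: rhs = 6, matching y values: 5, 14 (2 points).
Total affine count: 18.
Full point count |E(F_19)| = 18 + 1 = 19.
Hasse bound: |19 − (19+1)| = |-1| = 1 ≤ 2√19 ≈ 8.7178 ✓.
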